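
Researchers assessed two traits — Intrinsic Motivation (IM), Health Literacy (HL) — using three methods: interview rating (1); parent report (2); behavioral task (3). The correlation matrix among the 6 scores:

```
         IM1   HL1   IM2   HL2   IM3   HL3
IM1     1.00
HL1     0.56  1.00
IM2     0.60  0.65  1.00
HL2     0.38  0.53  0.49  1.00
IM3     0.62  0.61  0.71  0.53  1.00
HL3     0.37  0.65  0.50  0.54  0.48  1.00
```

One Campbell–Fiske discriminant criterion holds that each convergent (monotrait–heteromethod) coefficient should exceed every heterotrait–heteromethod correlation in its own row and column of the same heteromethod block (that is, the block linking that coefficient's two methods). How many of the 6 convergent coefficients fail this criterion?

Convergent coefficients and their comparison sets:
IM (methods 1·2): 0.60 vs {0.38, 0.65} → fail.
IM (methods 1·3): 0.62 vs {0.37, 0.61} → pass.
IM (methods 2·3): 0.71 vs {0.50, 0.53} → pass.
HL (methods 1·2): 0.53 vs {0.65, 0.38} → fail.
HL (methods 1·3): 0.65 vs {0.61, 0.37} → pass.
HL (methods 2·3): 0.54 vs {0.53, 0.50} → pass.
2 of 6 fail.

2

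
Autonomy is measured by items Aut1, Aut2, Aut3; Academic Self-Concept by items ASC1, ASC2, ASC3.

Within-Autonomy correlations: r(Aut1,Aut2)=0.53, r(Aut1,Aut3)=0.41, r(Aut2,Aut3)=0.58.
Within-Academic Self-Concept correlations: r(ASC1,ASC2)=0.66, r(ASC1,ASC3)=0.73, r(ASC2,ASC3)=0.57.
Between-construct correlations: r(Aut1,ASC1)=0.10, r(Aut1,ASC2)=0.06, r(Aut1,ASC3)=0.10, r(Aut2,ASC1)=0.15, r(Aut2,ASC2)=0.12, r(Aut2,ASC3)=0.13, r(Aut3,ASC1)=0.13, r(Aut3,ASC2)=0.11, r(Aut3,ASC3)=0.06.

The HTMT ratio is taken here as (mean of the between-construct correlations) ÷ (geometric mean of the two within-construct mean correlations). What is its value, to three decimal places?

0.185

Mean heterotrait r = 0.96/9 = 0.1067.
Mean within-Aut = 1.52/3 = 0.5067; mean within-ASC = 1.96/3 = 0.6533.
Geometric mean = √(0.5067 × 0.6533) = 0.5753.
HTMT = 0.1067 / 0.5753 = 0.185.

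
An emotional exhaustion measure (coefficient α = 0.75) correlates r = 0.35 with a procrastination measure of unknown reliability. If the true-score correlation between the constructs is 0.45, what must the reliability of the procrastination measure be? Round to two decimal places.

r_true = r_obs / √(r_xx · r_yy) ⇒ 0.45 = 0.35 / √(0.75 · r_yy).
√(0.75 · r_yy) = 0.35 / 0.45 = 0.7778; 0.75 · r_yy = 0.6050; r_yy = 0.6050 / 0.75 ≈ 0.81.

0.81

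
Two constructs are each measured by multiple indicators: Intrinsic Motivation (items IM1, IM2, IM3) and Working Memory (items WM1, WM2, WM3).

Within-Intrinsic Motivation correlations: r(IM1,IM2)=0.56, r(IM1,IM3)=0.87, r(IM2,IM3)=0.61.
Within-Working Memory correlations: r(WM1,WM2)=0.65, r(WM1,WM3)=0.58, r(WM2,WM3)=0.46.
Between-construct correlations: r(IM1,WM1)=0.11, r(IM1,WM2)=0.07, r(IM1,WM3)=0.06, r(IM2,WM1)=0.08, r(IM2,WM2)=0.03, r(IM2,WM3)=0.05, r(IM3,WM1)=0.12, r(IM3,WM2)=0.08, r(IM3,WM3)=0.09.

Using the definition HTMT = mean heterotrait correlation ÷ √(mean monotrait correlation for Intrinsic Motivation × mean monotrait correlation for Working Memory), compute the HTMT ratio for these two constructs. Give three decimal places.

0.124

Between-construct mean = 0.69/9 = 0.0767.
Mean within-IM = 2.04/3 = 0.6800; mean within-WM = 1.69/3 = 0.5633.
Geometric mean = √(0.6800 × 0.5633) = 0.6189.
HTMT = 0.0767 / 0.6189 = 0.124.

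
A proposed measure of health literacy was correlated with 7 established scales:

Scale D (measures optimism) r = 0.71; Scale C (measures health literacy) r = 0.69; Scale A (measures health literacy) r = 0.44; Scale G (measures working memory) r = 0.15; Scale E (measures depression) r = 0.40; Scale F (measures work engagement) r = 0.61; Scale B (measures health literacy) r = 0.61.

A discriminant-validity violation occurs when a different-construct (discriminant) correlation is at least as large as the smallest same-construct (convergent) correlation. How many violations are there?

2

Convergent (same construct = health literacy): Scale C, Scale A, Scale B.
Smallest convergent = 0.44. Discriminant values: 0.71, 0.15, 0.40, 0.61; count ≥ 0.44 → 2.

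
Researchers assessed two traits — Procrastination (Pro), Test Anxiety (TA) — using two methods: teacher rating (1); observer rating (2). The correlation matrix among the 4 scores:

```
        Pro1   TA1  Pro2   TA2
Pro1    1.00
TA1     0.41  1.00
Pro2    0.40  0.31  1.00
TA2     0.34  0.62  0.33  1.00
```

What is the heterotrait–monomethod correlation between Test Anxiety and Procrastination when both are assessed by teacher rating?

0.41

Different traits, same method: r(TA1, Pro1) = 0.41.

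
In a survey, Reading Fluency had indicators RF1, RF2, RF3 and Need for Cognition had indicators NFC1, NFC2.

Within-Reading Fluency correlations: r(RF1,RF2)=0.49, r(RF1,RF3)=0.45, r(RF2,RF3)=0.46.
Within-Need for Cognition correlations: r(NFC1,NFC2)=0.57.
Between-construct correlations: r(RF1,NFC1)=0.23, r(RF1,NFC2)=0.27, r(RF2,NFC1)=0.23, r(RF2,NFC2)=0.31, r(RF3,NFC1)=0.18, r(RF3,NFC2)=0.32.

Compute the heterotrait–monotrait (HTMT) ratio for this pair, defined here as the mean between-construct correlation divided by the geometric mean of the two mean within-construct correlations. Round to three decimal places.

0.498

Mean heterotrait r = 1.54/6 = 0.2567.
Mean within-RF = 1.40/3 = 0.4667; mean within-NFC = 0.57/1 = 0.5700.
Geometric mean = √(0.4667 × 0.5700) = 0.5158.
HTMT = 0.2567 / 0.5158 = 0.498.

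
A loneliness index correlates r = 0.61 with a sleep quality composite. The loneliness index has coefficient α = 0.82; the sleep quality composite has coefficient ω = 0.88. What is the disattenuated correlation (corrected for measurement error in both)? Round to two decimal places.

r_true = r_obs / √(r_xx · r_yy) = 0.61 / √(0.82 × 0.88) = 0.61 / √0.7216 = 0.61 / 0.8495 ≈ 0.72.

0.72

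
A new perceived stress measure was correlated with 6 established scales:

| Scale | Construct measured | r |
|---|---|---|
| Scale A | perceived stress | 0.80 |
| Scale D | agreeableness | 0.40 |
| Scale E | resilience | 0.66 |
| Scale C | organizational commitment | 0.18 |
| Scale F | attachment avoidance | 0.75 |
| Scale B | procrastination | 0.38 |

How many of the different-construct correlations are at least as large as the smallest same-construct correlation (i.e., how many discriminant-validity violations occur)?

0

Convergent (same construct = perceived stress): Scale A.
Smallest convergent = 0.80. Discriminant values: 0.40, 0.66, 0.18, 0.75, 0.38; count ≥ 0.80 → 0.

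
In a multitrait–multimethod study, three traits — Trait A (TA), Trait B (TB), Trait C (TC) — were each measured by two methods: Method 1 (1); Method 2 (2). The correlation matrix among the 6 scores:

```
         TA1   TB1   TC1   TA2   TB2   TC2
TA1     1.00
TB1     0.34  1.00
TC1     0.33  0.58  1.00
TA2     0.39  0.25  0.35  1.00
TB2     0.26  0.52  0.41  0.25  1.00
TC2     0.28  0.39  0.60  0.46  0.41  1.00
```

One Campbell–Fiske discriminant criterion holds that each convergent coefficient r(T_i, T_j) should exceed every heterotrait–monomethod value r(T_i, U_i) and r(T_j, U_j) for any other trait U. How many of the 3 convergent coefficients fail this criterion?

2

Convergent coefficients and their comparison sets:
TA (methods 1·2): 0.39 vs {0.34, 0.25, 0.33, 0.46} → fail.
TB (methods 1·2): 0.52 vs {0.34, 0.25, 0.58, 0.41} → fail.
TC (methods 1·2): 0.60 vs {0.33, 0.46, 0.58, 0.41} → pass.
2 of 3 fail.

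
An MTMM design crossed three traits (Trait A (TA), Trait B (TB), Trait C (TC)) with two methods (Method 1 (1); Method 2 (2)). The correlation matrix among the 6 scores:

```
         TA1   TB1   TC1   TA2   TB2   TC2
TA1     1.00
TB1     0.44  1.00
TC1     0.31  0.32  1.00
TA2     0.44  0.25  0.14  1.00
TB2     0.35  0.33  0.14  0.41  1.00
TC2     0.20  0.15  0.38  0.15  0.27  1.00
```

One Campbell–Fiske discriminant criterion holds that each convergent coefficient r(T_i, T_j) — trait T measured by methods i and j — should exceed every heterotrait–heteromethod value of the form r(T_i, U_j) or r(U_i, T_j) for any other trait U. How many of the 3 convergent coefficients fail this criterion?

Each convergent coefficient versus the relevant comparison correlations:
TA (methods 1·2): 0.44 vs {0.35, 0.25, 0.20, 0.14} → pass.
TB (methods 1·2): 0.33 vs {0.25, 0.35, 0.15, 0.14} → fail.
TC (methods 1·2): 0.38 vs {0.14, 0.20, 0.14, 0.15} → pass.
1 of 3 fail.

1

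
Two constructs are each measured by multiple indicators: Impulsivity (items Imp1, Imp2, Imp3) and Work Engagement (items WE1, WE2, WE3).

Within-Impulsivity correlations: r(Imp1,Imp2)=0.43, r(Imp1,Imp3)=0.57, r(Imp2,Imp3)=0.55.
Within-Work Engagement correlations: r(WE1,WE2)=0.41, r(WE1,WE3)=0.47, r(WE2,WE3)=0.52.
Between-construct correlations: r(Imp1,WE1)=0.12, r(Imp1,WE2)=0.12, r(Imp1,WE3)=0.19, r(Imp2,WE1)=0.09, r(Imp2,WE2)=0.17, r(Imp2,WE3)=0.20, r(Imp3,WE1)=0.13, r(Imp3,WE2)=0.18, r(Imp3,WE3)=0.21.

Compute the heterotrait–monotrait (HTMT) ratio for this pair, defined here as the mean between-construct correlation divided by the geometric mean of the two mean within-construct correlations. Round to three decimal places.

Mean between = 1.41/9 = 0.1567.
Mean within-Imp = 1.55/3 = 0.5167; mean within-WE = 1.40/3 = 0.4667.
Geometric mean = √(0.5167 × 0.4667) = 0.4911.
HTMT = 0.1567 / 0.4911 = 0.319.

0.319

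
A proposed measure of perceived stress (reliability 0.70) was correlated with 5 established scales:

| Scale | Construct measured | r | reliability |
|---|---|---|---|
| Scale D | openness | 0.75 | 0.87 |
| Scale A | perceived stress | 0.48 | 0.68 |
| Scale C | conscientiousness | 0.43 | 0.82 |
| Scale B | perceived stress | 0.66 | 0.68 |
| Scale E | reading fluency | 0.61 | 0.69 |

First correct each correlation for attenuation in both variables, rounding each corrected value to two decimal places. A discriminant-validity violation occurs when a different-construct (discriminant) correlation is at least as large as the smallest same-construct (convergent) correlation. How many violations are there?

Disattenuated r (r / √(r_scale · r_new)):
  Scale D (disc): 0.75 / √(0.87·0.70) = 0.96
  Scale A (conv): 0.48 / √(0.68·0.70) = 0.70
  Scale C (disc): 0.43 / √(0.82·0.70) = 0.57
  Scale B (conv): 0.66 / √(0.68·0.70) = 0.96
  Scale E (disc): 0.61 / √(0.69·0.70) = 0.88
Smallest convergent = 0.70. Discriminant values: 0.96, 0.57, 0.88; count ≥ 0.70 → 2.

2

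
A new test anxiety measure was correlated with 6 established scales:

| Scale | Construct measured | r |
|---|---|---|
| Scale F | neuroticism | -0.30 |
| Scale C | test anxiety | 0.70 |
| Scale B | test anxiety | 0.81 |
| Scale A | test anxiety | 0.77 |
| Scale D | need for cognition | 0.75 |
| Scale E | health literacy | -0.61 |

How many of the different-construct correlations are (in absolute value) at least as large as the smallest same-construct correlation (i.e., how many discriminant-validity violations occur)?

Convergent (same construct = test anxiety): Scale C, Scale B, Scale A.
Smallest convergent = 0.70. Discriminant |r|: 0.30, 0.75, 0.61; count ≥ 0.70 → 1.

1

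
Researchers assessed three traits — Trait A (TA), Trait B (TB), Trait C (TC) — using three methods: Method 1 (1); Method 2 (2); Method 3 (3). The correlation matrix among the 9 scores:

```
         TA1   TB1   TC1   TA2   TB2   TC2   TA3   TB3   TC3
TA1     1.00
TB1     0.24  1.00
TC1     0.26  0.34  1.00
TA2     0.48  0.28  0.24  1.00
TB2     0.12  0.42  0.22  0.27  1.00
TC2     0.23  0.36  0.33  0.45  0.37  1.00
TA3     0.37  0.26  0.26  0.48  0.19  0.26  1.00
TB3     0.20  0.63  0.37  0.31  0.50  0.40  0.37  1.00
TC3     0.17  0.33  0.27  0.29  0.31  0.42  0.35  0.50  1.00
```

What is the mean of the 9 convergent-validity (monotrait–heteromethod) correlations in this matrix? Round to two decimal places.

0.43

Convergent values: 0.48, 0.37, 0.48, 0.42, 0.63, 0.50, 0.33, 0.27, 0.42; mean = 3.90/9 = 0.43.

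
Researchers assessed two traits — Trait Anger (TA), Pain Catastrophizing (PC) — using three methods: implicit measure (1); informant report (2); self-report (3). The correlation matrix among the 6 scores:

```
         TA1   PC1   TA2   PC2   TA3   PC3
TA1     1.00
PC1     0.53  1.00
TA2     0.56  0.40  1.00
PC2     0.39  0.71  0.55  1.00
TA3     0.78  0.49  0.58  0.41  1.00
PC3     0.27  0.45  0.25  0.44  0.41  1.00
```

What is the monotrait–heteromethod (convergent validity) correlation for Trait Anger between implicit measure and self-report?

Same trait (TA), different methods: r(TA1, TA3) = 0.78.

0.78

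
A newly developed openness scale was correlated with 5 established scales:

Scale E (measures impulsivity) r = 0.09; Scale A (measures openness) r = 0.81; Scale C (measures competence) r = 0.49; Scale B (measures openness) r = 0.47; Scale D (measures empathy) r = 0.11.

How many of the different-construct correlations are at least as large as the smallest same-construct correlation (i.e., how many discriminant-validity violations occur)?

1

Convergent (same construct = openness): Scale A, Scale B.
Smallest convergent = 0.47. Discriminant values: 0.09, 0.49, 0.11; count ≥ 0.47 → 1.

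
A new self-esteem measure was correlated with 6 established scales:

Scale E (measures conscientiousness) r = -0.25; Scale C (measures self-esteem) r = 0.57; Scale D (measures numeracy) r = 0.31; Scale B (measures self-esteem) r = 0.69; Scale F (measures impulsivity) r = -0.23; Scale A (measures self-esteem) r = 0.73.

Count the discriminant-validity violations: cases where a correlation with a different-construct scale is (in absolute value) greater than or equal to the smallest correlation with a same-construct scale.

Convergent (same construct = self-esteem): Scale C, Scale B, Scale A.
Smallest convergent = 0.57. Discriminant |r|: 0.25, 0.31, 0.23; count ≥ 0.57 → 0.

0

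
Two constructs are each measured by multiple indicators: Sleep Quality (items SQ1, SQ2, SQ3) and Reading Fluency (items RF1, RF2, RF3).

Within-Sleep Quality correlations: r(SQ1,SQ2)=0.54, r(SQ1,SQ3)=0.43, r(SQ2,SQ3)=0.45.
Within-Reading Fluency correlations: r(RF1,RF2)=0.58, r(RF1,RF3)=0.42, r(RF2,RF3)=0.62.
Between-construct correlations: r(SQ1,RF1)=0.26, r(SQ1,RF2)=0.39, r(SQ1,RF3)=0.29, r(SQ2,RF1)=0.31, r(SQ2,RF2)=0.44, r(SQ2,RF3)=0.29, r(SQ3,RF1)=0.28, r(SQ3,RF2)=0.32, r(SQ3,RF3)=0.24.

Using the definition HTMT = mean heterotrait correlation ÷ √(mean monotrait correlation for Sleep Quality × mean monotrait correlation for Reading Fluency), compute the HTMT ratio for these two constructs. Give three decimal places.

Between-construct mean = 2.82/9 = 0.3133.
Mean within-SQ = 1.42/3 = 0.4733; mean within-RF = 1.62/3 = 0.5400.
Geometric mean = √(0.4733 × 0.5400) = 0.5056.
HTMT = 0.3133 / 0.5056 = 0.620.

0.620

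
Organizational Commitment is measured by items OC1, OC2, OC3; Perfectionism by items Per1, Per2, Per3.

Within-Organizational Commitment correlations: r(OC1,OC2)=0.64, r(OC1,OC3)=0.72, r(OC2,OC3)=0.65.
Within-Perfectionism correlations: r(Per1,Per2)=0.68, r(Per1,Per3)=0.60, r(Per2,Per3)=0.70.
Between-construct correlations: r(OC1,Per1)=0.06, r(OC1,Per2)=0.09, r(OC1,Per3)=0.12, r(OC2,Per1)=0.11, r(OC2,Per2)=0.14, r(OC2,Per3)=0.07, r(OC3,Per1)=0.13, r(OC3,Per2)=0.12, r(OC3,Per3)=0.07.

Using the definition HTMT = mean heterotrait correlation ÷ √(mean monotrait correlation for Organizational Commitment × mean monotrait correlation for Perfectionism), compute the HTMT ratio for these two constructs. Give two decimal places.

0.15

Mean between = 0.91/9 = 0.1011.
Mean within-OC = 2.01/3 = 0.6700; mean within-Per = 1.98/3 = 0.6600.
Geometric mean = √(0.6700 × 0.6600) = 0.6650.
HTMT = 0.1011 / 0.6650 = 0.15.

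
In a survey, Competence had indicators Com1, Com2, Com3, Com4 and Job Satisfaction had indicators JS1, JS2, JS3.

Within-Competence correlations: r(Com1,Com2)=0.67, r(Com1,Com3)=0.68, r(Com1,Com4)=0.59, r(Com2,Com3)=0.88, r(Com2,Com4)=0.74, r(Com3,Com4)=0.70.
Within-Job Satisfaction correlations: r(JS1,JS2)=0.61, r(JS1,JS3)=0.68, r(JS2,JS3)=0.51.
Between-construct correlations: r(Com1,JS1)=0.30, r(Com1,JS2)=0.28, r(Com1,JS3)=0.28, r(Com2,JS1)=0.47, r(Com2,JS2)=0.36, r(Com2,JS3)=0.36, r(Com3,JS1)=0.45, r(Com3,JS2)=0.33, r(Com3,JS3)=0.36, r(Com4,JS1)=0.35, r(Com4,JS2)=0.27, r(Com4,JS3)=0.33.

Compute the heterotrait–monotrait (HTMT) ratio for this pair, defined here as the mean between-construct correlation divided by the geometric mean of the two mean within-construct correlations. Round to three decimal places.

0.529

Mean heterotrait r = 4.14/12 = 0.3450.
Mean within-Com = 4.26/6 = 0.7100; mean within-JS = 1.80/3 = 0.6000.
Geometric mean = √(0.7100 × 0.6000) = 0.6527.
HTMT = 0.3450 / 0.6527 = 0.529.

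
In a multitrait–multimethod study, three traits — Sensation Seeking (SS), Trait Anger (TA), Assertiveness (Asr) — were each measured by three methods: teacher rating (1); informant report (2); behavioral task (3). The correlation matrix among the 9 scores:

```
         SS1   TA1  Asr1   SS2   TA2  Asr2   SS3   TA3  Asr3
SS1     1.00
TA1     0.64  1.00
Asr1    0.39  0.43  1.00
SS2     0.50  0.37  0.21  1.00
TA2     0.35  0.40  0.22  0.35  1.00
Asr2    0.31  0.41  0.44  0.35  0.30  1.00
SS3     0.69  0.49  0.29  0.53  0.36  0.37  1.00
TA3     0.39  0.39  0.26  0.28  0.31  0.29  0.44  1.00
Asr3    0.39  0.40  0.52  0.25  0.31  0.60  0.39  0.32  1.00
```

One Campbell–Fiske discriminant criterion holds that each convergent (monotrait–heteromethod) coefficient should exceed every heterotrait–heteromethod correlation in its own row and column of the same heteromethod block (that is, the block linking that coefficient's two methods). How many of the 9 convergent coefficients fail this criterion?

Checking each validity diagonal entry against its comparison values:
SS (methods 1·2): 0.50 vs {0.35, 0.37, 0.31, 0.21} → pass.
SS (methods 1·3): 0.69 vs {0.39, 0.49, 0.39, 0.29} → pass.
SS (methods 2·3): 0.53 vs {0.28, 0.36, 0.25, 0.37} → pass.
TA (methods 1·2): 0.40 vs {0.37, 0.35, 0.41, 0.22} → fail.
TA (methods 1·3): 0.39 vs {0.49, 0.39, 0.40, 0.26} → fail.
TA (methods 2·3): 0.31 vs {0.36, 0.28, 0.31, 0.29} → fail.
Asr (methods 1·2): 0.44 vs {0.21, 0.31, 0.22, 0.41} → pass.
Asr (methods 1·3): 0.52 vs {0.29, 0.39, 0.26, 0.40} → pass.
Asr (methods 2·3): 0.60 vs {0.37, 0.25, 0.29, 0.31} → pass.
3 of 9 fail.

3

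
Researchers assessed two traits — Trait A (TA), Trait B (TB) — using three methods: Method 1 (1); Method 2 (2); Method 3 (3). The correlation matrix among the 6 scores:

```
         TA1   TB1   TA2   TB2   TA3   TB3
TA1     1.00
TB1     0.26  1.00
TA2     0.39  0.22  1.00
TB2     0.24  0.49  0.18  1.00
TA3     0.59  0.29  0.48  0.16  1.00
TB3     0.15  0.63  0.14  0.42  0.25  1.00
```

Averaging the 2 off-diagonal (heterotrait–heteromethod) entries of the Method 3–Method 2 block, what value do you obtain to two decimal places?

HTHM values (method 3 × method 2): 0.16, 0.14; mean = 0.30/2 = 0.15.

0.15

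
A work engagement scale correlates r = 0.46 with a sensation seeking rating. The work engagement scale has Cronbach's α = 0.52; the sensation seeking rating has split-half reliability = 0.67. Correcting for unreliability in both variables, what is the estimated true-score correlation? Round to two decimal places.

0.78

r_true = r_obs / √(r_xx · r_yy) = 0.46 / √(0.52 × 0.67) = 0.46 / √0.3484 = 0.46 / 0.5903 ≈ 0.78.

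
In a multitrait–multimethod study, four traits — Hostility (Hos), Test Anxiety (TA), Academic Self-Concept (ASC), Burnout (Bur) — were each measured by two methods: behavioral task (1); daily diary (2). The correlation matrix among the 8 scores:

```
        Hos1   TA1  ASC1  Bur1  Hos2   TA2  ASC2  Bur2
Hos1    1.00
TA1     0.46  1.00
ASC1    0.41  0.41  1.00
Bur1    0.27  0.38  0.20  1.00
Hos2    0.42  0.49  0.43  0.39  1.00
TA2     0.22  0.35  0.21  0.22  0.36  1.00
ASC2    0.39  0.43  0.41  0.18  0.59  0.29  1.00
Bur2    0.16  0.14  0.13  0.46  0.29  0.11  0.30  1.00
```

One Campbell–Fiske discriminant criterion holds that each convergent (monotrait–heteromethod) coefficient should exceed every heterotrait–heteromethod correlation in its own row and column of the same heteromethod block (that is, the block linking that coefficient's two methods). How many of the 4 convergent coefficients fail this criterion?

3

Each convergent coefficient versus the relevant comparison correlations:
Hos (methods 1·2): 0.42 vs {0.22, 0.49, 0.39, 0.43, 0.16, 0.39} → fail.
TA (methods 1·2): 0.35 vs {0.49, 0.22, 0.43, 0.21, 0.14, 0.22} → fail.
ASC (methods 1·2): 0.41 vs {0.43, 0.39, 0.21, 0.43, 0.13, 0.18} → fail.
Bur (methods 1·2): 0.46 vs {0.39, 0.16, 0.22, 0.14, 0.18, 0.13} → pass.
3 of 4 fail.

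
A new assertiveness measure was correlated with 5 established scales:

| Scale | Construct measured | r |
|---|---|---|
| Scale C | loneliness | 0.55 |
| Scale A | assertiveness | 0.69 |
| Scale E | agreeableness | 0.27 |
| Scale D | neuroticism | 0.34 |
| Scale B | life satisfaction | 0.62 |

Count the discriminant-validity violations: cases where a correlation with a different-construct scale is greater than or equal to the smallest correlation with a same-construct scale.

Convergent (same construct = assertiveness): Scale A.
Smallest convergent = 0.69. Discriminant values: 0.55, 0.27, 0.34, 0.62; count ≥ 0.69 → 0.

0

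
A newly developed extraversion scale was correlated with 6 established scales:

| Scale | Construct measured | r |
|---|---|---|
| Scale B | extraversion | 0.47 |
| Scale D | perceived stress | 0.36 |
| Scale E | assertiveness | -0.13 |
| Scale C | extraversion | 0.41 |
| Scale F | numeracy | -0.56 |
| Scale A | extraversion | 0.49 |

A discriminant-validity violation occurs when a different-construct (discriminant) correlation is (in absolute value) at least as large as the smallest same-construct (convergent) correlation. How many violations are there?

Convergent (same construct = extraversion): Scale B, Scale C, Scale A.
Smallest convergent = 0.41. Discriminant |r|: 0.36, 0.13, 0.56; count ≥ 0.41 → 1.

1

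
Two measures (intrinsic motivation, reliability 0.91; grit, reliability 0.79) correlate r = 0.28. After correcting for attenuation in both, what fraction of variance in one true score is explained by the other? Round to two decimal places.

0.11

Disattenuated r = 0.28 / √(0.91 × 0.79) = 0.28 / 0.8479 = 0.3302.
Shared true-score variance = 0.3302² = 0.1090 ≈ 0.11.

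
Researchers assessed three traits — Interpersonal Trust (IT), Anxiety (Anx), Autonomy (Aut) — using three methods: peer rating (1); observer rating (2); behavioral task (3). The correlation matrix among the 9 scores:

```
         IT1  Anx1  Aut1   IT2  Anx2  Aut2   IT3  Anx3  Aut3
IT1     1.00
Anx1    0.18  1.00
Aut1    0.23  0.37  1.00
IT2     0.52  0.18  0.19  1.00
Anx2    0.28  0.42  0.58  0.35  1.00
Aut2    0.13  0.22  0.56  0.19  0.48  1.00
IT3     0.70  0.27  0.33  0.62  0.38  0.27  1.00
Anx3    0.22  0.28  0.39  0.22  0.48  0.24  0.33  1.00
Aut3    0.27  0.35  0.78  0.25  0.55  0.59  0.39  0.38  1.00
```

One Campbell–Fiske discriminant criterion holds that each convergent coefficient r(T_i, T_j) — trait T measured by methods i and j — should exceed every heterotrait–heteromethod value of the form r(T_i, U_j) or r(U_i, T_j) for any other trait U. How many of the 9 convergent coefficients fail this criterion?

4

Checking each validity diagonal entry against its comparison values:
IT (methods 1·2): 0.52 vs {0.28, 0.18, 0.13, 0.19} → pass.
IT (methods 1·3): 0.70 vs {0.22, 0.27, 0.27, 0.33} → pass.
IT (methods 2·3): 0.62 vs {0.22, 0.38, 0.25, 0.27} → pass.
Anx (methods 1·2): 0.42 vs {0.18, 0.28, 0.22, 0.58} → fail.
Anx (methods 1·3): 0.28 vs {0.27, 0.22, 0.35, 0.39} → fail.
Anx (methods 2·3): 0.48 vs {0.38, 0.22, 0.55, 0.24} → fail.
Aut (methods 1·2): 0.56 vs {0.19, 0.13, 0.58, 0.22} → fail.
Aut (methods 1·3): 0.78 vs {0.33, 0.27, 0.39, 0.35} → pass.
Aut (methods 2·3): 0.59 vs {0.27, 0.25, 0.24, 0.55} → pass.
4 of 9 fail.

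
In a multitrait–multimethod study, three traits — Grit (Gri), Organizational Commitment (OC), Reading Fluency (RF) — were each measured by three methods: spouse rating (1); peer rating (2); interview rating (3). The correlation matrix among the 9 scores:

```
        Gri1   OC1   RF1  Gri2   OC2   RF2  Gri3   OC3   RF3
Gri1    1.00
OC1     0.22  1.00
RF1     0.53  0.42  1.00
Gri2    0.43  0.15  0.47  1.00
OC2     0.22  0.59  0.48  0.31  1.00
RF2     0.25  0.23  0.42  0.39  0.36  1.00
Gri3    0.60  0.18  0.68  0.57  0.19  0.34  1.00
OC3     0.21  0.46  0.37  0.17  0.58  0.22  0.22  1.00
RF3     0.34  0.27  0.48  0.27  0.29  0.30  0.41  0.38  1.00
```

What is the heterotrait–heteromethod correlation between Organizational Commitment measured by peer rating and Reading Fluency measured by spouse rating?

Different traits and methods: r(OC2, RF1) = 0.48.

0.48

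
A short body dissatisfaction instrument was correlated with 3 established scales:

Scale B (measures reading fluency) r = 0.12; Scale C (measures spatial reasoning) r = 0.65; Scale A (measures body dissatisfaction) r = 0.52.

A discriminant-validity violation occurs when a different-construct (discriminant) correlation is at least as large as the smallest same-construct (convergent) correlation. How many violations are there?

1

Convergent (same construct = body dissatisfaction): Scale A.
Smallest convergent = 0.52. Discriminant values: 0.12, 0.65; count ≥ 0.52 → 1.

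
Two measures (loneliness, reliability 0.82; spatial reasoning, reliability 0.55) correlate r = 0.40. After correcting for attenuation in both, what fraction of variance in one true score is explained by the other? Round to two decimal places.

0.35

Disattenuated r = 0.40 / √(0.82 × 0.55) = 0.40 / 0.6716 = 0.5956.
Shared true-score variance = 0.5956² = 0.3547 ≈ 0.35.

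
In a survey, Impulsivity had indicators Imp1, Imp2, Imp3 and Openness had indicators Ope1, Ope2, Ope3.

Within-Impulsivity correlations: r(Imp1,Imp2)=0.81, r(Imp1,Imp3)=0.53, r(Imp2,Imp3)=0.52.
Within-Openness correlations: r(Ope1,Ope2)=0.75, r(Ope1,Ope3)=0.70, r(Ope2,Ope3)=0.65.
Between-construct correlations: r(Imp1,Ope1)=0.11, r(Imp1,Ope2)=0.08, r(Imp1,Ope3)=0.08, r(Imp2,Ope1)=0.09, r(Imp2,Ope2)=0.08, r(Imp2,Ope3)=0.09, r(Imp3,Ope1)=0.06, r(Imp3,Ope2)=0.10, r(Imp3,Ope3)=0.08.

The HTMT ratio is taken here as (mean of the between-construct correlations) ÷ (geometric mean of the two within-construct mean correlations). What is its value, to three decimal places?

Between-construct mean = 0.77/9 = 0.0856.
Mean within-Imp = 1.86/3 = 0.6200; mean within-Ope = 2.10/3 = 0.7000.
Geometric mean = √(0.6200 × 0.7000) = 0.6588.
HTMT = 0.0856 / 0.6588 = 0.130.

0.130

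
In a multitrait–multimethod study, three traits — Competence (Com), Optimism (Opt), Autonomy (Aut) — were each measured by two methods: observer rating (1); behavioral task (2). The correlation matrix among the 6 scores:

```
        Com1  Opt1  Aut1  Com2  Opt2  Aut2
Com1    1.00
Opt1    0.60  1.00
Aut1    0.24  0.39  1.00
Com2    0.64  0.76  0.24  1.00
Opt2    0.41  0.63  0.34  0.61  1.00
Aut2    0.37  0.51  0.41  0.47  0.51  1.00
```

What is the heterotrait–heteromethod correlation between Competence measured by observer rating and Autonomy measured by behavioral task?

Different traits and methods: r(Com1, Aut2) = 0.37.

0.37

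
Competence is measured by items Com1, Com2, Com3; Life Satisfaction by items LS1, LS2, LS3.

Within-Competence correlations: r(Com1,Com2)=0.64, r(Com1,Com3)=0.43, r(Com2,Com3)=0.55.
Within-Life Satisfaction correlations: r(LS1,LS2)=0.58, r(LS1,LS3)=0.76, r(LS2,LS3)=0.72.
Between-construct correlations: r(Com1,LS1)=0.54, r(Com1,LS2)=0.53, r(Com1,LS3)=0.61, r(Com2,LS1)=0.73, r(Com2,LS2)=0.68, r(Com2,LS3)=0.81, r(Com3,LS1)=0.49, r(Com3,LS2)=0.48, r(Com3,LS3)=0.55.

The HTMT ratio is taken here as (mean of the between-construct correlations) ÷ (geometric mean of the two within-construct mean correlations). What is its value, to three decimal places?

Mean between = 5.42/9 = 0.6022.
Mean within-Com = 1.62/3 = 0.5400; mean within-LS = 2.06/3 = 0.6867.
Geometric mean = √(0.5400 × 0.6867) = 0.6089.
HTMT = 0.6022 / 0.6089 = 0.989.

0.989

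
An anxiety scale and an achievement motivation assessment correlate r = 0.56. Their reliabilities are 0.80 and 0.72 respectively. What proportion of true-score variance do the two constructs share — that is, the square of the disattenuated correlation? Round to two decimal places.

0.54

Disattenuated r = 0.56 / √(0.80 × 0.72) = 0.56 / 0.7589 = 0.7379.
Shared true-score variance = 0.7379² = 0.5445 ≈ 0.54.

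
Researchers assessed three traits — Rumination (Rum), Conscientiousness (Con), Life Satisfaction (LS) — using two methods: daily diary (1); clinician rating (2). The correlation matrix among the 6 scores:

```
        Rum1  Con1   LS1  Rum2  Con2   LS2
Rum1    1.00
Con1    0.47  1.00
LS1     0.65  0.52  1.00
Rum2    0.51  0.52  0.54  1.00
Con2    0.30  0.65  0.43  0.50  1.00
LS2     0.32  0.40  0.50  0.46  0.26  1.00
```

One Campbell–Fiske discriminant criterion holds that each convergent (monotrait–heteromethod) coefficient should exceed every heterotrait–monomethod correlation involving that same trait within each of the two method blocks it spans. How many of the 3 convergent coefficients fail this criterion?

Convergent coefficients and their comparison sets:
Rum (methods 1·2): 0.51 vs {0.47, 0.50, 0.65, 0.46} → fail.
Con (methods 1·2): 0.65 vs {0.47, 0.50, 0.52, 0.26} → pass.
LS (methods 1·2): 0.50 vs {0.65, 0.46, 0.52, 0.26} → fail.
2 of 3 fail.

2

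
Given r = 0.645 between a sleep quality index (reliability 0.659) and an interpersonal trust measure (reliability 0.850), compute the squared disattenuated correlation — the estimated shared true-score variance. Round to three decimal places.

Disattenuated r = 0.645 / √(0.659 × 0.850) = 0.645 / 0.7484 = 0.8618.
Shared true-score variance = 0.8618² = 0.7427 ≈ 0.743.

0.743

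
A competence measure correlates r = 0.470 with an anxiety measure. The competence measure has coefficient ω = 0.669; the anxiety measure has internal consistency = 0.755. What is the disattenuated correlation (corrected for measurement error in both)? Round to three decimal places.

0.661

r_true = r_obs / √(r_xx · r_yy) = 0.470 / √(0.669 × 0.755) = 0.470 / √0.505095 = 0.470 / 0.7107 ≈ 0.661.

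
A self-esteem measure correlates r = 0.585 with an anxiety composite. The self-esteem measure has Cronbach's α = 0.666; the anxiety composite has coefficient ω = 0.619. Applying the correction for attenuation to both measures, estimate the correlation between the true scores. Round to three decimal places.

0.911

r_true = r_obs / √(r_xx · r_yy) = 0.585 / √(0.666 × 0.619) = 0.585 / √0.412254 = 0.585 / 0.6421 ≈ 0.911.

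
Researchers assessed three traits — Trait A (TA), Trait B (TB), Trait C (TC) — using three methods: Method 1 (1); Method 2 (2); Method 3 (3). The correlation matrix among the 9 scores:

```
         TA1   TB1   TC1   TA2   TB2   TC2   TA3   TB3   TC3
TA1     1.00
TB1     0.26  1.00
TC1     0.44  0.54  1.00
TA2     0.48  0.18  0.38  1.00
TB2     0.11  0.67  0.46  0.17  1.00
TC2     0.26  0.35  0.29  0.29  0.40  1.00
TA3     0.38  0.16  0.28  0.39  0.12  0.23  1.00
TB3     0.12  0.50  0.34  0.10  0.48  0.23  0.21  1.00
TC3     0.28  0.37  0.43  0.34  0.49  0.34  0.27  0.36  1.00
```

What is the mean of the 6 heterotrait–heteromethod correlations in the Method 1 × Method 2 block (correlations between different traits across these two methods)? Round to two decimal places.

HTHM values (method 1 × method 2): 0.11, 0.26, 0.18, 0.35, 0.38, 0.46; mean = 1.74/6 = 0.29.

0.29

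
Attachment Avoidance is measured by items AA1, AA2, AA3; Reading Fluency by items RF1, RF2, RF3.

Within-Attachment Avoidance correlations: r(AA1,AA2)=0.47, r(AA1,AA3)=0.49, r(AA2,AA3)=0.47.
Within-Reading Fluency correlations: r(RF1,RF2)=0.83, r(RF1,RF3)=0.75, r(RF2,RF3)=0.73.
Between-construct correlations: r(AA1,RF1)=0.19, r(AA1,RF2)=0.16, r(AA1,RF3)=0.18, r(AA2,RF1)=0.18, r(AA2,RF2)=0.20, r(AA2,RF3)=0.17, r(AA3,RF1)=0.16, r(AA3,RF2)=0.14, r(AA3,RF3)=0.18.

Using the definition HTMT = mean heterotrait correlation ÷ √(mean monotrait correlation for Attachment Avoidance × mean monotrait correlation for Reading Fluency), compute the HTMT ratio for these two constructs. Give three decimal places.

0.286

Between-construct mean = 1.56/9 = 0.1733.
Mean within-AA = 1.43/3 = 0.4767; mean within-RF = 2.31/3 = 0.7700.
Geometric mean = √(0.4767 × 0.7700) = 0.6059.
HTMT = 0.1733 / 0.6059 = 0.286.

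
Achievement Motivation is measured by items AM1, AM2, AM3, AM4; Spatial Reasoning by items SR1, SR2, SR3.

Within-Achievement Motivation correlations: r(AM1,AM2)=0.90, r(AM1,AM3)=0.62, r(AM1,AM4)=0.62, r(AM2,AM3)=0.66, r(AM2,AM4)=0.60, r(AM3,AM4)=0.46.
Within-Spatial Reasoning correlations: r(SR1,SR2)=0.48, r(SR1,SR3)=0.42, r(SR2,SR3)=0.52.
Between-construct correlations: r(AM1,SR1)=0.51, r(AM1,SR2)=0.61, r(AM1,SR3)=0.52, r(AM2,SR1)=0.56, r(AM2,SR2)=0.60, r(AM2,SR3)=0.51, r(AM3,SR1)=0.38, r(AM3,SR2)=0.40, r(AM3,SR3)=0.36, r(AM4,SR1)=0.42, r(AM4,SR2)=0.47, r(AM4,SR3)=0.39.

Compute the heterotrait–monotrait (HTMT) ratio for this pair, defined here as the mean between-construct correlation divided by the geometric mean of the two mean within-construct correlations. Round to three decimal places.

0.865

Mean between = 5.73/12 = 0.4775.
Mean within-AM = 3.86/6 = 0.6433; mean within-SR = 1.42/3 = 0.4733.
Geometric mean = √(0.6433 × 0.4733) = 0.5518.
HTMT = 0.4775 / 0.5518 = 0.865.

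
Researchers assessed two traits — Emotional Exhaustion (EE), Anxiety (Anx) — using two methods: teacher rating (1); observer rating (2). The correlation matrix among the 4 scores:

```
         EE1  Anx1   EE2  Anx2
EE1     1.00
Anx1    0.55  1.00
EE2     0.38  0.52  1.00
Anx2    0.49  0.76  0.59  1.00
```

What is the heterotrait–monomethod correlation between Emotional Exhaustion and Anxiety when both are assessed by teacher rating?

0.55

Different traits, same method: r(EE1, Anx1) = 0.55.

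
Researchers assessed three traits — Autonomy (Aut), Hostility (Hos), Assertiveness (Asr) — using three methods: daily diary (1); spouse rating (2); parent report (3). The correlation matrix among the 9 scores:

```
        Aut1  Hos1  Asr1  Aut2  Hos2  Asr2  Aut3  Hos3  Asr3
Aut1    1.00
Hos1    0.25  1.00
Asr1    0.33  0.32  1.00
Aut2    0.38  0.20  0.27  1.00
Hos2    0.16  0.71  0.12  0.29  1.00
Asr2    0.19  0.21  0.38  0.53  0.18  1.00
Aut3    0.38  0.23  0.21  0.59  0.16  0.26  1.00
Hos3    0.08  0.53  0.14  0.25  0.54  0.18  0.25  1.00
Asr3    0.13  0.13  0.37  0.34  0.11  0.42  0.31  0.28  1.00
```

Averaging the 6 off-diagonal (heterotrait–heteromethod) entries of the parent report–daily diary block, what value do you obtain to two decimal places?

0.15

HTHM values (method 3 × method 1): 0.23, 0.21, 0.08, 0.14, 0.13, 0.13; mean = 0.92/6 = 0.15.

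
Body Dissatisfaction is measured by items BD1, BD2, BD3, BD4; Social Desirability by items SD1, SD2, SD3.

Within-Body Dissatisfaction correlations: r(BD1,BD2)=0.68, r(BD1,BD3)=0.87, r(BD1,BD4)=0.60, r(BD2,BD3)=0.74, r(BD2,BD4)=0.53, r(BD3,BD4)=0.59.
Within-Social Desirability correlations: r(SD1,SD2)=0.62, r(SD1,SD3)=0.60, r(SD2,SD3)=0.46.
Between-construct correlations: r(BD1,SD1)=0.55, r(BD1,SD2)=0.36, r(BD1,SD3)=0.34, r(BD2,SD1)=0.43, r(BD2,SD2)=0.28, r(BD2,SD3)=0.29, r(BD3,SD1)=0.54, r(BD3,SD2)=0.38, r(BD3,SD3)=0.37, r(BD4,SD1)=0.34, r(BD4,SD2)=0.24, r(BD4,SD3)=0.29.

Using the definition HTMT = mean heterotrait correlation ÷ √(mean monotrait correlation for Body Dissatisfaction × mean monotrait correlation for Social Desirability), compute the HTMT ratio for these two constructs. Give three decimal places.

Mean heterotrait r = 4.41/12 = 0.3675.
Mean within-BD = 4.01/6 = 0.6683; mean within-SD = 1.68/3 = 0.5600.
Geometric mean = √(0.6683 × 0.5600) = 0.6118.
HTMT = 0.3675 / 0.6118 = 0.601.

0.601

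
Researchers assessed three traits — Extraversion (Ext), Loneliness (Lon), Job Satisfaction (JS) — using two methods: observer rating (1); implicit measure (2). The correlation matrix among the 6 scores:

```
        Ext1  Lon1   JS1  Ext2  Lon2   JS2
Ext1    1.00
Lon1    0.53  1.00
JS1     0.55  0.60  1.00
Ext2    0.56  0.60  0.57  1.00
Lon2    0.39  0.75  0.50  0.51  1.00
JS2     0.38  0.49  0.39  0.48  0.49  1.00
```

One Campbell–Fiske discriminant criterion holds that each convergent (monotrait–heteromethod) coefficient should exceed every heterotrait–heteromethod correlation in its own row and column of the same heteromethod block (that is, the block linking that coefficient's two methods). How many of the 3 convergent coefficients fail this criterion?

Convergent coefficients and their comparison sets:
Ext (methods 1·2): 0.56 vs {0.39, 0.60, 0.38, 0.57} → fail.
Lon (methods 1·2): 0.75 vs {0.60, 0.39, 0.49, 0.50} → pass.
JS (methods 1·2): 0.39 vs {0.57, 0.38, 0.50, 0.49} → fail.
2 of 3 fail.

2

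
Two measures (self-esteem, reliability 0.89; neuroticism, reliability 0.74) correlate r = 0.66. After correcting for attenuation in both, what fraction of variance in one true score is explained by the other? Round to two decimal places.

0.66

Disattenuated r = 0.66 / √(0.89 × 0.74) = 0.66 / 0.8115 = 0.8133.
Shared true-score variance = 0.8133² = 0.6615 ≈ 0.66.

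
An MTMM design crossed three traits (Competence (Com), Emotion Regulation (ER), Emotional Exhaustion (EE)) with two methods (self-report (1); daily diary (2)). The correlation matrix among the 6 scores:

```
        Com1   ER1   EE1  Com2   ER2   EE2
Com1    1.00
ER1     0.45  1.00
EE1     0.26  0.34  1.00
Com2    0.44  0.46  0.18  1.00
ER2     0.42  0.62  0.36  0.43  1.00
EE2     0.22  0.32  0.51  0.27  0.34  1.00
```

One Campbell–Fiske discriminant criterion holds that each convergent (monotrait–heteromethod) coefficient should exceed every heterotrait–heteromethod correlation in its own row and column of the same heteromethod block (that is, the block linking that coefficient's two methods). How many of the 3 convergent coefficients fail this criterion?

Each convergent coefficient versus the relevant comparison correlations:
Com (methods 1·2): 0.44 vs {0.42, 0.46, 0.22, 0.18} → fail.
ER (methods 1·2): 0.62 vs {0.46, 0.42, 0.32, 0.36} → pass.
EE (methods 1·2): 0.51 vs {0.18, 0.22, 0.36, 0.32} → pass.
1 of 3 fail.

1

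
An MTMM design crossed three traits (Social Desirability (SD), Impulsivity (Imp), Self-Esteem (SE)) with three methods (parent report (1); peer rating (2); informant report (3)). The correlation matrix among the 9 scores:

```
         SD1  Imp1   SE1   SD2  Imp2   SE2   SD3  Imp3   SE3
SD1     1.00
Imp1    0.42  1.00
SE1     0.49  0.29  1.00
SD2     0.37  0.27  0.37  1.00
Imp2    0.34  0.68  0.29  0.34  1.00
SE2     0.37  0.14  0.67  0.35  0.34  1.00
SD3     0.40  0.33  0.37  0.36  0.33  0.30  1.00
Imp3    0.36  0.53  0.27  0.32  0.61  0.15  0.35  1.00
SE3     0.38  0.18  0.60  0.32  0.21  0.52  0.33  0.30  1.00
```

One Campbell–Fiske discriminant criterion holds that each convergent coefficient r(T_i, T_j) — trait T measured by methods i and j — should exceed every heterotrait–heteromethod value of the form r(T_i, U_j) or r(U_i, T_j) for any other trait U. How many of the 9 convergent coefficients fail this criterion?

1

Convergent coefficients and their comparison sets:
SD (methods 1·2): 0.37 vs {0.34, 0.27, 0.37, 0.37} → fail.
SD (methods 1·3): 0.40 vs {0.36, 0.33, 0.38, 0.37} → pass.
SD (methods 2·3): 0.36 vs {0.32, 0.33, 0.32, 0.30} → pass.
Imp (methods 1·2): 0.68 vs {0.27, 0.34, 0.14, 0.29} → pass.
Imp (methods 1·3): 0.53 vs {0.33, 0.36, 0.18, 0.27} → pass.
Imp (methods 2·3): 0.61 vs {0.33, 0.32, 0.21, 0.15} → pass.
SE (methods 1·2): 0.67 vs {0.37, 0.37, 0.29, 0.14} → pass.
SE (methods 1·3): 0.60 vs {0.37, 0.38, 0.27, 0.18} → pass.
SE (methods 2·3): 0.52 vs {0.30, 0.32, 0.15, 0.21} → pass.
1 of 9 fail.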